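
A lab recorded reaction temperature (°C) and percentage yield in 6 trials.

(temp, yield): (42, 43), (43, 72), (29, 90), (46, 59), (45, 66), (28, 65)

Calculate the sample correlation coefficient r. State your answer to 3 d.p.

n = 6, Σx = 233, Σy = 395, Σx² = 9379, Σy² = 27195, Σxy = 15016
nΣxy − ΣxΣy = 90096 − 92035 = -1939
nΣx² − (Σx)² = 56274 − 54289 = 1985; nΣy² − (Σy)² = 163170 − 156025 = 7145
r = -1939 / √(1985 × 7145) = -1939 / 3766.0092 ≈ -0.515

-0.515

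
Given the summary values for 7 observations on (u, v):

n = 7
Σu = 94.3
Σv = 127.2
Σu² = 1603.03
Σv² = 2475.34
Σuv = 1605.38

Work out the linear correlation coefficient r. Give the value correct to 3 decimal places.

r = (nΣuv − ΣuΣv) / √[(nΣu² − (Σu)²)(nΣv² − (Σv)²)]
Numerator: 7×1605.38 − 94.3×127.2 = -757.3
Denominator: √[(11221.21 − 8892.49)(17327.38 − 16179.84)] = √[2328.72 × 1147.54] = 1634.7169
r = -757.3 / 1634.7169 ≈ -0.463

-0.463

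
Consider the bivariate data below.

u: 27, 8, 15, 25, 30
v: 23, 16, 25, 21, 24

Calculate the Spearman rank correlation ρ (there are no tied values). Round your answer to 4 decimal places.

Rank u: 4, 1, 2, 3, 5
Rank v: 3, 1, 5, 2, 4
d = rank(u) − rank(v): 1, 0, -3, 1, 1; Σd² = 12
ρ = 1 − 6Σd² / [n(n²−1)] = 1 − 6×12 / (5×24) = 1 − 72/120 ≈ 0.4000

0.4000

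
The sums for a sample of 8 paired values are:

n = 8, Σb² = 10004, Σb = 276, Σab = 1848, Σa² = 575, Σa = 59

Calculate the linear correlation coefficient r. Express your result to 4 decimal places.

r = (nΣab − ΣaΣb) / √[(nΣa² − (Σa)²)(nΣb² − (Σb)²)]
Numerator: 8×1848 − 59×276 = -1500
Denominator: √[(4600 − 3481)(80032 − 76176)] = √[1119 × 3856] = 2077.2251
r = -1500 / 2077.2251 ≈ -0.7221

-0.7221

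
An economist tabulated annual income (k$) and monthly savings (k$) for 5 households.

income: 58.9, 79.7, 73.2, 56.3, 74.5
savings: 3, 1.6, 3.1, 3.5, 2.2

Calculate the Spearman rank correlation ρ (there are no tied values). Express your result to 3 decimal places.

-0.900

Rank income: 2, 5, 3, 1, 4
Rank savings: 3, 1, 4, 5, 2
d = rank(income) − rank(savings): -1, 4, -1, -4, 2; Σd² = 38
ρ = 1 − 6Σd² / [n(n²−1)] = 1 − 6×38 / (5×24) = 1 − 228/120 ≈ -0.900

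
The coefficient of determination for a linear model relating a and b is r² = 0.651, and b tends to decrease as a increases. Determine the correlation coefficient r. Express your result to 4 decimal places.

|r| = √0.651 = 0.8068
The association is negative, so r = −0.8068.

-0.8068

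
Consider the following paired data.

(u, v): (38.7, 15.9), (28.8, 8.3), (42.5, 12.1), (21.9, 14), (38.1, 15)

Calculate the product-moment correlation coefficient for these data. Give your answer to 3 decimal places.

n = 5, Σu = 170, Σv = 65.3, Σu² = 6064.6, Σv² = 889.11, Σuv = 2246.72
nΣuv − ΣuΣv = 11233.6 − 11101 = 132.6
nΣu² − (Σu)² = 30323 − 28900 = 1423; nΣv² − (Σv)² = 4445.55 − 4264.09 = 181.46
r = 132.6 / √(1423 × 181.46) = 132.6 / 508.1511 ≈ 0.261

0.261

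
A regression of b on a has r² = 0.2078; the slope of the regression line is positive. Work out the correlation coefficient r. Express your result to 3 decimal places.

0.456

|r| = √0.2078 = 0.456
The association is positive, so r = 0.456.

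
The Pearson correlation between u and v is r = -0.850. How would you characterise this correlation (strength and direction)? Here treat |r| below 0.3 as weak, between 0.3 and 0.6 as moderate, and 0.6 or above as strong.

strong negative

r = -0.850 < 0 so the relationship is negative.
|r| = 0.850, which falls in the strong range.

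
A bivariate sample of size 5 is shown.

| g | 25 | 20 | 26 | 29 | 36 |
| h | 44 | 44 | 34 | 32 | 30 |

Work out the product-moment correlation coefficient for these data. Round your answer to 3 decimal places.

-0.838

n = 5, Σg = 136, Σh = 184, Σg² = 3838, Σh² = 6952, Σgh = 4872
nΣgh − ΣgΣh = 24360 − 25024 = -664
nΣg² − (Σg)² = 19190 − 18496 = 694; nΣh² − (Σh)² = 34760 − 33856 = 904
r = -664 / √(694 × 904) = -664 / 792.0707 ≈ -0.838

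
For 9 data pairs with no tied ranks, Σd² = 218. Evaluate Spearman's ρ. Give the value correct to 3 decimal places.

-0.817

ρ = 1 − 6Σd² / [n(n²−1)] = 1 − 6×218 / (9×80)
  = 1 − 1308/720 = 1 − 1.8167 ≈ -0.817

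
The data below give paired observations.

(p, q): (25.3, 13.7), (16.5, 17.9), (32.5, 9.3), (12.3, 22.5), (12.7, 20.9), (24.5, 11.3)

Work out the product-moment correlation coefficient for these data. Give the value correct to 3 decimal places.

n = 6, Σp = 123.8, Σq = 95.6, Σp² = 2881.42, Σq² = 1665.34, Σpq = 1763.24
nΣpq − ΣpΣq = 10579.44 − 11835.28 = -1255.84
nΣp² − (Σp)² = 17288.52 − 15326.44 = 1962.08; nΣq² − (Σq)² = 9992.04 − 9139.36 = 852.68
r = -1255.84 / √(1962.08 × 852.68) = -1255.84 / 1293.4552 ≈ -0.971

-0.971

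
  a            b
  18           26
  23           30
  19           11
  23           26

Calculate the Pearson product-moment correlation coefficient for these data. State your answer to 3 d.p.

n = 4, Σa = 83, Σb = 93, Σa² = 1743, Σb² = 2373, Σab = 1965
nΣab − ΣaΣb = 7860 − 7719 = 141
nΣa² − (Σa)² = 6972 − 6889 = 83; nΣb² − (Σb)² = 9492 − 8649 = 843
r = 141 / √(83 × 843) = 141 / 264.5165 ≈ 0.533

0.533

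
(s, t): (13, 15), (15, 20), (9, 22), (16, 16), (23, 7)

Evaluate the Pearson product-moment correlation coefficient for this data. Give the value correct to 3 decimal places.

n = 5, Σs = 76, Σt = 80, Σs² = 1260, Σt² = 1414, Σst = 1110
nΣst − ΣsΣt = 5550 − 6080 = -530
nΣs² − (Σs)² = 6300 − 5776 = 524; nΣt² − (Σt)² = 7070 − 6400 = 670
r = -530 / √(524 × 670) = -530 / 592.5200 ≈ -0.894

-0.894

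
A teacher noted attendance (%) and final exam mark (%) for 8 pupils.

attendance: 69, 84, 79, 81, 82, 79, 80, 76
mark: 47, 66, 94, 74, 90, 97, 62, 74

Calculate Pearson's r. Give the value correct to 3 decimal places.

n = 8, Σx = 630, Σy = 604, Σx² = 49760, Σy² = 47706, Σxy = 47834
nΣxy − ΣxΣy = 382672 − 380520 = 2152
nΣx² − (Σx)² = 398080 − 396900 = 1180; nΣy² − (Σy)² = 381648 − 364816 = 16832
r = 2152 / √(1180 × 16832) = 2152 / 4456.6535 ≈ 0.483

0.483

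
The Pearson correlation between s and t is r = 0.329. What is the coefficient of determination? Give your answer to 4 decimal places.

0.1082

r² = (0.329)² = 0.1082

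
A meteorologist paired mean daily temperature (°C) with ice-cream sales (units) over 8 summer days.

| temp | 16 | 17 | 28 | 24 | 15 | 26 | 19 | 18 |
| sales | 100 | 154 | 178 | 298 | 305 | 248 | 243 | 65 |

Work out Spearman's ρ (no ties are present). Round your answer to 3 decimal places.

0.095

Rank temp: 2, 3, 8, 6, 1, 7, 5, 4
Rank sales: 2, 3, 4, 7, 8, 6, 5, 1
d = rank(temp) − rank(sales): 0, 0, 4, -1, -7, 1, 0, 3; Σd² = 76
ρ = 1 − 6Σd² / [n(n²−1)] = 1 − 6×76 / (8×63) = 1 − 456/504 ≈ 0.095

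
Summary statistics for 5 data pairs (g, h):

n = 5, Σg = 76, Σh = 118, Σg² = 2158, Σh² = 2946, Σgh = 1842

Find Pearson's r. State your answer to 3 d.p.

r = (nΣgh − ΣgΣh) / √[(nΣg² − (Σg)²)(nΣh² − (Σh)²)]
Numerator: 5×1842 − 76×118 = 242
Denominator: √[(10790 − 5776)(14730 − 13924)] = √[5014 × 806] = 2010.2945
r = 242 / 2010.2945 ≈ 0.120

0.120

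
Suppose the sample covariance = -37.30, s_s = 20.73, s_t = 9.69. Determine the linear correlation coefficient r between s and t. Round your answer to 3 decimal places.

r = Cov(s,t) / (s_s · s_t) = -37.30 / (20.73 × 9.69)
  = -37.30 / 200.8737 ≈ -0.186

-0.186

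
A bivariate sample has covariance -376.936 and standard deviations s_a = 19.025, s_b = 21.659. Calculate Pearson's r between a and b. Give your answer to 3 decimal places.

r = Cov(a,b) / (s_a · s_b) = -376.936 / (19.025 × 21.659)
  = -376.936 / 412.0625 ≈ -0.915

-0.915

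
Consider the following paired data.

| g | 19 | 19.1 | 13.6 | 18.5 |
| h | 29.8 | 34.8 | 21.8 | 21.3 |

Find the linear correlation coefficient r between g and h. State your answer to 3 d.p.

n = 4, Σg = 70.2, Σh = 107.7, Σg² = 1253.02, Σh² = 3028.01, Σgh = 1921.41
nΣgh − ΣgΣh = 7685.64 − 7560.54 = 125.1
nΣg² − (Σg)² = 5012.08 − 4928.04 = 84.04; nΣh² − (Σh)² = 12112.04 − 11599.29 = 512.75
r = 125.1 / √(84.04 × 512.75) = 125.1 / 207.5849 ≈ 0.603

0.603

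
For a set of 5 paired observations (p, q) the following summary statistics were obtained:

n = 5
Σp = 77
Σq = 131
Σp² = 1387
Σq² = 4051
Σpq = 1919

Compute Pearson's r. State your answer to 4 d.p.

-0.2789

r = (nΣpq − ΣpΣq) / √[(nΣp² − (Σp)²)(nΣq² − (Σq)²)]
Numerator: 5×1919 − 77×131 = -492
Denominator: √[(6935 − 5929)(20255 − 17161)] = √[1006 × 3094] = 1764.2460
r = -492 / 1764.2460 ≈ -0.2789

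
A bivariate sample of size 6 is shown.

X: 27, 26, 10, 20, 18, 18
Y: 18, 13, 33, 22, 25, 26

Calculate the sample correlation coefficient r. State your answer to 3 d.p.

n = 6, ΣX = 119, ΣY = 137, ΣX² = 2553, ΣY² = 3367, ΣXY = 2512
nΣXY − ΣXΣY = 15072 − 16303 = -1231
nΣX² − (ΣX)² = 15318 − 14161 = 1157; nΣY² − (ΣY)² = 20202 − 18769 = 1433
r = -1231 / √(1157 × 1433) = -1231 / 1287.6261 ≈ -0.956

-0.956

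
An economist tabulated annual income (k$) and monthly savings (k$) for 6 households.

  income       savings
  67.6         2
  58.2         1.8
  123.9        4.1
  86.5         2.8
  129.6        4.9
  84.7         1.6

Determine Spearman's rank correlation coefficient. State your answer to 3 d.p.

Rank income: 2, 1, 5, 4, 6, 3
Rank savings: 3, 2, 5, 4, 6, 1
d = rank(income) − rank(savings): -1, -1, 0, 0, 0, 2; Σd² = 6
ρ = 1 − 6Σd² / [n(n²−1)] = 1 − 6×6 / (6×35) = 1 − 36/210 ≈ 0.829

0.829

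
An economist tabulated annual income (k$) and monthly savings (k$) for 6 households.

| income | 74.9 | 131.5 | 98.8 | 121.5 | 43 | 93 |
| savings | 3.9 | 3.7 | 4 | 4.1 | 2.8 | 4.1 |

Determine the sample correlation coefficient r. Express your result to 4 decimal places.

n = 6, Σx = 562.7, Σy = 22.6, Σx² = 57923.95, Σy² = 86.36, Σxy = 2173.71
nΣxy − ΣxΣy = 13042.26 − 12717.02 = 325.24
nΣx² − (Σx)² = 347543.7 − 316631.29 = 30912.41; nΣy² − (Σy)² = 518.16 − 510.76 = 7.4
r = 325.24 / √(30912.41 × 7.4) = 325.24 / 478.2801 ≈ 0.6800

0.6800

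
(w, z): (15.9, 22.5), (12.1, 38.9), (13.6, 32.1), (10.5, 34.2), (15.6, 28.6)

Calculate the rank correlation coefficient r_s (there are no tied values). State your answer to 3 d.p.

-0.900

Rank w: 5, 2, 3, 1, 4
Rank z: 1, 5, 3, 4, 2
d = rank(w) − rank(z): 4, -3, 0, -3, 2; Σd² = 38
ρ = 1 − 6Σd² / [n(n²−1)] = 1 − 6×38 / (5×24) = 1 − 228/120 ≈ -0.900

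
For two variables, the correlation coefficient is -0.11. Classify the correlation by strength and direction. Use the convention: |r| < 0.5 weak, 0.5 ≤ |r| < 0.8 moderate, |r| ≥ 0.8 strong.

weak negative

r = -0.11 < 0 so the relationship is negative.
|r| = 0.11, which falls in the weak range.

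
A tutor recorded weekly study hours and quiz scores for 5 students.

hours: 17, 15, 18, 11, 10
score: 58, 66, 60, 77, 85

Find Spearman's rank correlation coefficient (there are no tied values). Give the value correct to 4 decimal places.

Rank hours: 4, 3, 5, 2, 1
Rank score: 1, 3, 2, 4, 5
d = rank(hours) − rank(score): 3, 0, 3, -2, -4; Σd² = 38
ρ = 1 − 6Σd² / [n(n²−1)] = 1 − 6×38 / (5×24) = 1 − 228/120 ≈ -0.9000

-0.9000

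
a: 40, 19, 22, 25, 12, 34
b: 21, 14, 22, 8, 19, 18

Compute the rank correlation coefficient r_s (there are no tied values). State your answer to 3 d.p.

0.086

Rank a: 6, 2, 3, 4, 1, 5
Rank b: 5, 2, 6, 1, 4, 3
d = rank(a) − rank(b): 1, 0, -3, 3, -3, 2; Σd² = 32
ρ = 1 − 6Σd² / [n(n²−1)] = 1 − 6×32 / (6×35) = 1 − 192/210 ≈ 0.086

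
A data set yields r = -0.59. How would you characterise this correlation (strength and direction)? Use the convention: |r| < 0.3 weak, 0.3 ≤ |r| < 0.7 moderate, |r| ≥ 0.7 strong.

moderate negative

r = -0.59 < 0 so the relationship is negative.
|r| = 0.59, which falls in the moderate range.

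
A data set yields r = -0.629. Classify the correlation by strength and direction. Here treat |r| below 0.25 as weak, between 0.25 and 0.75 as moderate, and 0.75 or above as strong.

r = -0.629 < 0 so the relationship is negative.
|r| = 0.629, which falls in the moderate range.

moderate negative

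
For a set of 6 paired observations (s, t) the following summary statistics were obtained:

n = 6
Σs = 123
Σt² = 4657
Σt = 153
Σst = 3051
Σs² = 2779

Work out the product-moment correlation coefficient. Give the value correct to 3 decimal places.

-0.194

r = (nΣst − ΣsΣt) / √[(nΣs² − (Σs)²)(nΣt² − (Σt)²)]
Numerator: 6×3051 − 123×153 = -513
Denominator: √[(16674 − 15129)(27942 − 23409)] = √[1545 × 4533] = 2646.4098
r = -513 / 2646.4098 ≈ -0.194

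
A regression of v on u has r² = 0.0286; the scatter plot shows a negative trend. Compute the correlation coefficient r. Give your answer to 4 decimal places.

-0.1691

|r| = √0.0286 = 0.1691
The association is negative, so r = −0.1691.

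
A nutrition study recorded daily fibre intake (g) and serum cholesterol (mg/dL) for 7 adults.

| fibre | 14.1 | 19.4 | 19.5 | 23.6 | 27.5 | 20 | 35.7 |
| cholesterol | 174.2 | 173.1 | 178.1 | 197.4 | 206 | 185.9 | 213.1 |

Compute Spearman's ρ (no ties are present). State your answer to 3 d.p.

Rank fibre: 1, 2, 3, 5, 6, 4, 7
Rank cholesterol: 2, 1, 3, 5, 6, 4, 7
d = rank(fibre) − rank(cholesterol): -1, 1, 0, 0, 0, 0, 0; Σd² = 2
ρ = 1 − 6Σd² / [n(n²−1)] = 1 − 6×2 / (7×48) = 1 − 12/336 ≈ 0.964

0.964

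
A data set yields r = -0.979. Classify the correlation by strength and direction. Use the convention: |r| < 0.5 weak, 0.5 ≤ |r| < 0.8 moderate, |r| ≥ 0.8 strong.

r = -0.979 < 0 so the relationship is negative.
|r| = 0.979, which falls in the strong range.

strong negative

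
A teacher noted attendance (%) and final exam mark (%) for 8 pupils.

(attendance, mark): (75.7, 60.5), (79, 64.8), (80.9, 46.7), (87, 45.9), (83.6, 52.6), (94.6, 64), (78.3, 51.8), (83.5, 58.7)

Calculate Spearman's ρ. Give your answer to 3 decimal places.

Rank attendance: 1, 3, 4, 7, 6, 8, 2, 5
Rank mark: 6, 8, 2, 1, 4, 7, 3, 5
d = rank(attendance) − rank(mark): -5, -5, 2, 6, 2, 1, -1, 0; Σd² = 96
ρ = 1 − 6Σd² / [n(n²−1)] = 1 − 6×96 / (8×63) = 1 − 576/504 ≈ -0.143

-0.143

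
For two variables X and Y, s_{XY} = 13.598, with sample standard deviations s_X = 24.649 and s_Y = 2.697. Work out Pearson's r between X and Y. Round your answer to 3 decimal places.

r = Cov(X,Y) / (s_X · s_Y) = 13.598 / (24.649 × 2.697)
  = 13.598 / 66.4784 ≈ 0.205

0.205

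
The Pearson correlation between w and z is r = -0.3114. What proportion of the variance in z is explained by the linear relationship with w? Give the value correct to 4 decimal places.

0.0970

r² = (-0.3114)² = 0.0970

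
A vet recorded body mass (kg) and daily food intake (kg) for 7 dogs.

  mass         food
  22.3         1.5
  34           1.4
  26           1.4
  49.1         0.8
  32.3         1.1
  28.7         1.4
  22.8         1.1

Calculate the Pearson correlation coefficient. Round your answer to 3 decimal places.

n = 7, Σx = 215.2, Σy = 8.7, Σx² = 7126.92, Σy² = 11.19, Σxy = 257.52
nΣxy − ΣxΣy = 1802.64 − 1872.24 = -69.6
nΣx² − (Σx)² = 49888.44 − 46311.04 = 3577.4; nΣy² − (Σy)² = 78.33 − 75.69 = 2.64
r = -69.6 / √(3577.4 × 2.64) = -69.6 / 97.1820 ≈ -0.716

-0.716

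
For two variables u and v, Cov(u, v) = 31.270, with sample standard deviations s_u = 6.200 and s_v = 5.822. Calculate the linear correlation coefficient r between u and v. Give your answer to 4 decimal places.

r = Cov(u,v) / (s_u · s_v) = 31.270 / (6.200 × 5.822)
  = 31.270 / 36.0964 ≈ 0.8663

0.8663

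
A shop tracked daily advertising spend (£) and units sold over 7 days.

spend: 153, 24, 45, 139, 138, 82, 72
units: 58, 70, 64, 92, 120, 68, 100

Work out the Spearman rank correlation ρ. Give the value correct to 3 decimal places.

-0.071

Rank spend: 7, 1, 2, 6, 5, 4, 3
Rank units: 1, 4, 2, 5, 7, 3, 6
d = rank(spend) − rank(units): 6, -3, 0, 1, -2, 1, -3; Σd² = 60
ρ = 1 − 6Σd² / [n(n²−1)] = 1 − 6×60 / (7×48) = 1 − 360/336 ≈ -0.071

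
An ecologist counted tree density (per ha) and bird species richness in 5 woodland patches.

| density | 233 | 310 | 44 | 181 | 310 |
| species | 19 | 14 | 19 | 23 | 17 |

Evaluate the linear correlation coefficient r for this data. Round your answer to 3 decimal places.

n = 5, Σx = 1078, Σy = 92, Σx² = 281186, Σy² = 1736, Σxy = 19036
nΣxy − ΣxΣy = 95180 − 99176 = -3996
nΣx² − (Σx)² = 1405930 − 1162084 = 243846; nΣy² − (Σy)² = 8680 − 8464 = 216
r = -3996 / √(243846 × 216) = -3996 / 7257.4607 ≈ -0.551

-0.551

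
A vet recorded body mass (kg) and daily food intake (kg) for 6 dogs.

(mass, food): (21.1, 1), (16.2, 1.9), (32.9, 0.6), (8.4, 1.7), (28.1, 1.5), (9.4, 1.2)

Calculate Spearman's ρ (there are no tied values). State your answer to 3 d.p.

Rank mass: 4, 3, 6, 1, 5, 2
Rank food: 2, 6, 1, 5, 4, 3
d = rank(mass) − rank(food): 2, -3, 5, -4, 1, -1; Σd² = 56
ρ = 1 − 6Σd² / [n(n²−1)] = 1 − 6×56 / (6×35) = 1 − 336/210 ≈ -0.600

-0.600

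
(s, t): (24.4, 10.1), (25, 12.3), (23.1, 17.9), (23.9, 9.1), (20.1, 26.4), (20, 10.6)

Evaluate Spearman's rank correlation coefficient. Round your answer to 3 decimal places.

-0.314

Rank s: 5, 6, 3, 4, 2, 1
Rank t: 2, 4, 5, 1, 6, 3
d = rank(s) − rank(t): 3, 2, -2, 3, -4, -2; Σd² = 46
ρ = 1 − 6Σd² / [n(n²−1)] = 1 − 6×46 / (6×35) = 1 − 276/210 ≈ -0.314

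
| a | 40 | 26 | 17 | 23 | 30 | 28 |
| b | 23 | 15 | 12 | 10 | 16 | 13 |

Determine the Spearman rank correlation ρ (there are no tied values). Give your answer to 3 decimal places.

Rank a: 6, 3, 1, 2, 5, 4
Rank b: 6, 4, 2, 1, 5, 3
d = rank(a) − rank(b): 0, -1, -1, 1, 0, 1; Σd² = 4
ρ = 1 − 6Σd² / [n(n²−1)] = 1 − 6×4 / (6×35) = 1 − 24/210 ≈ 0.886

0.886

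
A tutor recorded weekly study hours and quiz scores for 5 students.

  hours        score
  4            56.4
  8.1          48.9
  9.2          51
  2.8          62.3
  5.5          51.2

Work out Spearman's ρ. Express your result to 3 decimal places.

Rank hours: 2, 4, 5, 1, 3
Rank score: 4, 1, 2, 5, 3
d = rank(hours) − rank(score): -2, 3, 3, -4, 0; Σd² = 38
ρ = 1 − 6Σd² / [n(n²−1)] = 1 − 6×38 / (5×24) = 1 − 228/120 ≈ -0.900

-0.900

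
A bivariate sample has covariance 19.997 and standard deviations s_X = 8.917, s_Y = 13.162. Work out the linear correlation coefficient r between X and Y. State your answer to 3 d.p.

0.170

r = Cov(X,Y) / (s_X · s_Y) = 19.997 / (8.917 × 13.162)
  = 19.997 / 117.3656 ≈ 0.170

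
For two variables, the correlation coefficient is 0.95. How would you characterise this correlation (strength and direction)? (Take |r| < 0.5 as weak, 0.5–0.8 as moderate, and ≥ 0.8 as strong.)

r = 0.95 > 0 so the relationship is positive.
|r| = 0.95, which falls in the strong range.

strong positive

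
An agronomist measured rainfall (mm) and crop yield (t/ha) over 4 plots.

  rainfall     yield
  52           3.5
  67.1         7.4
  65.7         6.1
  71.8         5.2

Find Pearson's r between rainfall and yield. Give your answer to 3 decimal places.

n = 4, Σx = 256.6, Σy = 22.2, Σx² = 16678.14, Σy² = 131.26, Σxy = 1452.67
nΣxy − ΣxΣy = 5810.68 − 5696.52 = 114.16
nΣx² − (Σx)² = 66712.56 − 65843.56 = 869; nΣy² − (Σy)² = 525.04 − 492.84 = 32.2
r = 114.16 / √(869 × 32.2) = 114.16 / 167.2776 ≈ 0.682

0.682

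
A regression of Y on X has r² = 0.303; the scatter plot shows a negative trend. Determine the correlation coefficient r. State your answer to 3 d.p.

|r| = √0.303 = 0.550
The association is negative, so r = −0.550.

-0.550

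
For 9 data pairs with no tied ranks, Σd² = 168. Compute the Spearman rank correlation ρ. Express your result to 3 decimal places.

ρ = 1 − 6Σd² / [n(n²−1)] = 1 − 6×168 / (9×80)
  = 1 − 1008/720 = 1 − 1.4000 ≈ -0.400

-0.400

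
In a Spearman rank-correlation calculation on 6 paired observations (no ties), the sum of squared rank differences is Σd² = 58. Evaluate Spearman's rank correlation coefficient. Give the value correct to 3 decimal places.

-0.657

ρ = 1 − 6Σd² / [n(n²−1)] = 1 − 6×58 / (6×35)
  = 1 − 348/210 = 1 − 1.6571 ≈ -0.657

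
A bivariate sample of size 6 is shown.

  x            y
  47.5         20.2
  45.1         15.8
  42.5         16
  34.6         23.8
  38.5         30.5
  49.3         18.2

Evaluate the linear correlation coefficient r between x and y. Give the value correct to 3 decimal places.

-0.613

n = 6, Σx = 257.5, Σy = 124.5, Σx² = 11206.41, Σy² = 2741.61, Σxy = 5247.07
nΣxy − ΣxΣy = 31482.42 − 32058.75 = -576.33
nΣx² − (Σx)² = 67238.46 − 66306.25 = 932.21; nΣy² − (Σy)² = 16449.66 − 15500.25 = 949.41
r = -576.33 / √(932.21 × 949.41) = -576.33 / 940.7707 ≈ -0.613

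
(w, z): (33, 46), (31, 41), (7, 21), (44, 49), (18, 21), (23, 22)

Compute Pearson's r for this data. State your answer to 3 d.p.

n = 6, Σw = 156, Σz = 200, Σw² = 4888, Σz² = 7564, Σwz = 5976
nΣwz − ΣwΣz = 35856 − 31200 = 4656
nΣw² − (Σw)² = 29328 − 24336 = 4992; nΣz² − (Σz)² = 45384 − 40000 = 5384
r = 4656 / √(4992 × 5384) = 4656 / 5184.2963 ≈ 0.898

0.898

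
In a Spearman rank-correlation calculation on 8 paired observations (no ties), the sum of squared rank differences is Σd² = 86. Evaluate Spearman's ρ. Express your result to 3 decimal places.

-0.024

ρ = 1 − 6Σd² / [n(n²−1)] = 1 − 6×86 / (8×63)
  = 1 − 516/504 = 1 − 1.0238 ≈ -0.024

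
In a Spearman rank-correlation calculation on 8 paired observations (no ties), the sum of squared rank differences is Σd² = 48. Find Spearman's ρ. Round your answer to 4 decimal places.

0.4286

ρ = 1 − 6Σd² / [n(n²−1)] = 1 − 6×48 / (8×63)
  = 1 − 288/504 = 1 − 0.57143 ≈ 0.4286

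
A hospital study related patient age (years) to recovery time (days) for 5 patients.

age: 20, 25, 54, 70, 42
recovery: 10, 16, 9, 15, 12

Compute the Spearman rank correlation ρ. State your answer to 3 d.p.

Rank age: 1, 2, 4, 5, 3
Rank recovery: 2, 5, 1, 4, 3
d = rank(age) − rank(recovery): -1, -3, 3, 1, 0; Σd² = 20
ρ = 1 − 6Σd² / [n(n²−1)] = 1 − 6×20 / (5×24) = 1 − 120/120 ≈ 0.000

0.000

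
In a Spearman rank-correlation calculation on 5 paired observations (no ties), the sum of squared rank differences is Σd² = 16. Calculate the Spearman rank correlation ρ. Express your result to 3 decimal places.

ρ = 1 − 6Σd² / [n(n²−1)] = 1 − 6×16 / (5×24)
  = 1 − 96/120 = 1 − 0.8000 ≈ 0.200

0.200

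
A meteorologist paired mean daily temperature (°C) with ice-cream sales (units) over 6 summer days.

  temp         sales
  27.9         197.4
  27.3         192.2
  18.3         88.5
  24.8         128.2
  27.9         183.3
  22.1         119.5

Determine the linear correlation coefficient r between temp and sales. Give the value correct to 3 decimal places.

n = 6, Σx = 148.3, Σy = 909.1, Σx² = 3740.45, Σy² = 148054.23, Σxy = 23308.45
nΣxy − ΣxΣy = 139850.7 − 134819.53 = 5031.17
nΣx² − (Σx)² = 22442.7 − 21992.89 = 449.81; nΣy² − (Σy)² = 888325.38 − 826462.81 = 61862.57
r = 5031.17 / √(449.81 × 61862.57) = 5031.17 / 5275.0737 ≈ 0.954

0.954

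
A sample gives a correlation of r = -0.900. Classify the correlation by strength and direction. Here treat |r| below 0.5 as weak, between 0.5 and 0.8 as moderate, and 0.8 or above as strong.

strong negative

r = -0.900 < 0 so the relationship is negative.
|r| = 0.900, which falls in the strong range.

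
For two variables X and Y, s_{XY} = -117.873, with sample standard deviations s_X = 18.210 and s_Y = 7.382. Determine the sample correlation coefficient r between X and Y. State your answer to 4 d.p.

r = Cov(X,Y) / (s_X · s_Y) = -117.873 / (18.210 × 7.382)
  = -117.873 / 134.4262 ≈ -0.8769

-0.8769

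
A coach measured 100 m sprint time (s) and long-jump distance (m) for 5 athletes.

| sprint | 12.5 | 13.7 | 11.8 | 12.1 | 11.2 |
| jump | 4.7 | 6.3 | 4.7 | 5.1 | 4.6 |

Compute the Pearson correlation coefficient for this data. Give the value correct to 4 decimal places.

n = 5, Σx = 61.3, Σy = 25.4, Σx² = 755.03, Σy² = 131.04, Σxy = 313.75
nΣxy − ΣxΣy = 1568.75 − 1557.02 = 11.73
nΣx² − (Σx)² = 3775.15 − 3757.69 = 17.46; nΣy² − (Σy)² = 655.2 − 645.16 = 10.04
r = 11.73 / √(17.46 × 10.04) = 11.73 / 13.2400 ≈ 0.8859

0.8859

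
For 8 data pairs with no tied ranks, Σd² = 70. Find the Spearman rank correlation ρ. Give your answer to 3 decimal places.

ρ = 1 − 6Σd² / [n(n²−1)] = 1 − 6×70 / (8×63)
  = 1 − 420/504 = 1 − 0.8333 ≈ 0.167

0.167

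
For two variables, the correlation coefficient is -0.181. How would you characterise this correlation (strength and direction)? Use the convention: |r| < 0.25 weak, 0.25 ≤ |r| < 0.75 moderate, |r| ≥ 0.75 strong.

r = -0.181 < 0 so the relationship is negative.
|r| = 0.181, which falls in the weak range.

weak negative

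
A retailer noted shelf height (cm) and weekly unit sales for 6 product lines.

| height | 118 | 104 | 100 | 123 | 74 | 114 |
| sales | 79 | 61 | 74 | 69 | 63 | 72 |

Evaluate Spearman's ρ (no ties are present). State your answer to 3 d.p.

Rank height: 5, 3, 2, 6, 1, 4
Rank sales: 6, 1, 5, 3, 2, 4
d = rank(height) − rank(sales): -1, 2, -3, 3, -1, 0; Σd² = 24
ρ = 1 − 6Σd² / [n(n²−1)] = 1 − 6×24 / (6×35) = 1 − 144/210 ≈ 0.314

0.314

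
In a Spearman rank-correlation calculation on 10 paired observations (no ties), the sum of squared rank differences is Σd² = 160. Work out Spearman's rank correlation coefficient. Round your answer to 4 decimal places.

0.0303

ρ = 1 − 6Σd² / [n(n²−1)] = 1 − 6×160 / (10×99)
  = 1 − 960/990 = 1 − 0.96970 ≈ 0.0303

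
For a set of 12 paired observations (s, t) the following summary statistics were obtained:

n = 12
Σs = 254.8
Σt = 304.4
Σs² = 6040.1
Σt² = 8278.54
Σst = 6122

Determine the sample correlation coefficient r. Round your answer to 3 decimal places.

-0.576

r = (nΣst − ΣsΣt) / √[(nΣs² − (Σs)²)(nΣt² − (Σt)²)]
Numerator: 12×6122 − 254.8×304.4 = -4097.12
Denominator: √[(72481.2 − 64923.04)(99342.48 − 92659.36)] = √[7558.16 × 6683.12] = 7107.1858
r = -4097.12 / 7107.1858 ≈ -0.576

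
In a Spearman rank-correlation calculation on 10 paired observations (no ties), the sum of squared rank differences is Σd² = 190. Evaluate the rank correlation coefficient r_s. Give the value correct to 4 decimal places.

ρ = 1 − 6Σd² / [n(n²−1)] = 1 − 6×190 / (10×99)
  = 1 − 1140/990 = 1 − 1.15152 ≈ -0.1515

-0.1515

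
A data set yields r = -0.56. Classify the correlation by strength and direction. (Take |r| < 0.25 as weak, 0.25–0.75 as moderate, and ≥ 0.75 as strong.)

r = -0.56 < 0 so the relationship is negative.
|r| = 0.56, which falls in the moderate range.

moderate negative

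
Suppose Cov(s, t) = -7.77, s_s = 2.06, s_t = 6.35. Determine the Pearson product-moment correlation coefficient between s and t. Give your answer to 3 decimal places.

r = Cov(s,t) / (s_s · s_t) = -7.77 / (2.06 × 6.35)
  = -7.77 / 13.0810 ≈ -0.594

-0.594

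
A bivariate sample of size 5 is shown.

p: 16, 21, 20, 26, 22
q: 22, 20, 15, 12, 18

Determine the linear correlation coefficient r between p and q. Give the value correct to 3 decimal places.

-0.820

n = 5, Σp = 105, Σq = 87, Σp² = 2257, Σq² = 1577, Σpq = 1780
nΣpq − ΣpΣq = 8900 − 9135 = -235
nΣp² − (Σp)² = 11285 − 11025 = 260; nΣq² − (Σq)² = 7885 − 7569 = 316
r = -235 / √(260 × 316) = -235 / 286.6357 ≈ -0.820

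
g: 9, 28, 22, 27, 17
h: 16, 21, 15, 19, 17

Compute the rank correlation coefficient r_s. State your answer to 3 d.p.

Rank g: 1, 5, 3, 4, 2
Rank h: 2, 5, 1, 4, 3
d = rank(g) − rank(h): -1, 0, 2, 0, -1; Σd² = 6
ρ = 1 − 6Σd² / [n(n²−1)] = 1 − 6×6 / (5×24) = 1 − 36/120 ≈ 0.700

0.700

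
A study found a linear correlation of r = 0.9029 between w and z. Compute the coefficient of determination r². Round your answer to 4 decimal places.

0.8152

r² = (0.9029)² = 0.8152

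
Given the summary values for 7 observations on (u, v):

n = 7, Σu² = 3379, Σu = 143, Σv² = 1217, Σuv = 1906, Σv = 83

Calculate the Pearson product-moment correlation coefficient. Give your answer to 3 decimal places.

0.645

r = (nΣuv − ΣuΣv) / √[(nΣu² − (Σu)²)(nΣv² − (Σv)²)]
Numerator: 7×1906 − 143×83 = 1473
Denominator: √[(23653 − 20449)(8519 − 6889)] = √[3204 × 1630] = 2285.2834
r = 1473 / 2285.2834 ≈ 0.645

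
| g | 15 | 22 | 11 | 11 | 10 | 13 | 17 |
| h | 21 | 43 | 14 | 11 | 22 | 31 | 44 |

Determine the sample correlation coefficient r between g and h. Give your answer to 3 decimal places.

0.819

n = 7, Σg = 99, Σh = 186, Σg² = 1509, Σh² = 5988, Σgh = 2907
nΣgh − ΣgΣh = 20349 − 18414 = 1935
nΣg² − (Σg)² = 10563 − 9801 = 762; nΣh² − (Σh)² = 41916 − 34596 = 7320
r = 1935 / √(762 × 7320) = 1935 / 2361.7451 ≈ 0.819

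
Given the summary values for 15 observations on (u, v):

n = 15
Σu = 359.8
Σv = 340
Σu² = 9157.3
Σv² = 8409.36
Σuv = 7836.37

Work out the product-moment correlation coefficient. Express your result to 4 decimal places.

r = (nΣuv − ΣuΣv) / √[(nΣu² − (Σu)²)(nΣv² − (Σv)²)]
Numerator: 15×7836.37 − 359.8×340 = -4786.45
Denominator: √[(137359.5 − 129456.04)(126140.4 − 115600)] = √[7903.46 × 10540.4] = 9127.1918
r = -4786.45 / 9127.1918 ≈ -0.5244

-0.5244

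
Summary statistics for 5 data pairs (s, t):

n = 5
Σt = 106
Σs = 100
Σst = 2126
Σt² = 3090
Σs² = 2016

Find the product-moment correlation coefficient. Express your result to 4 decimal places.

r = (nΣst − ΣsΣt) / √[(nΣs² − (Σs)²)(nΣt² − (Σt)²)]
Numerator: 5×2126 − 100×106 = 30
Denominator: √[(10080 − 10000)(15450 − 11236)] = √[80 × 4214] = 580.6204
r = 30 / 580.6204 ≈ 0.0517

0.0517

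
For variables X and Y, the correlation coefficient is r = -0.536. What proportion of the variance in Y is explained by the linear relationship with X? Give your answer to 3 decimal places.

r² = (-0.536)² = 0.287

0.287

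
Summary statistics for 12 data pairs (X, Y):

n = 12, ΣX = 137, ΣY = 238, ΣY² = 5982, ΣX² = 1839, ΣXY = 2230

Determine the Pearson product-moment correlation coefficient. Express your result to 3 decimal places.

-0.827

r = (nΣXY − ΣXΣY) / √[(nΣX² − (ΣX)²)(nΣY² − (ΣY)²)]
Numerator: 12×2230 − 137×238 = -5846
Denominator: √[(22068 − 18769)(71784 − 56644)] = √[3299 × 15140] = 7067.3092
r = -5846 / 7067.3092 ≈ -0.827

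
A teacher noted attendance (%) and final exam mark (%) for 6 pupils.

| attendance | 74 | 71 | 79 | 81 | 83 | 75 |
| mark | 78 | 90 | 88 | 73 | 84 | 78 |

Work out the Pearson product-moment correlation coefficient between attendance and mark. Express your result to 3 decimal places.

-0.264

n = 6, Σx = 463, Σy = 491, Σx² = 35833, Σy² = 40397, Σxy = 37849
nΣxy − ΣxΣy = 227094 − 227333 = -239
nΣx² − (Σx)² = 214998 − 214369 = 629; nΣy² − (Σy)² = 242382 − 241081 = 1301
r = -239 / √(629 × 1301) = -239 / 904.6154 ≈ -0.264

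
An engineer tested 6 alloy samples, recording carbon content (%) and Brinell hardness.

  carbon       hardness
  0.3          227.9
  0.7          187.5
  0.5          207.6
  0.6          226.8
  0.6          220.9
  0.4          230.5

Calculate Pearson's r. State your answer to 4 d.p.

-0.6603

n = 6, Σx = 3.1, Σy = 1301.2, Σx² = 1.71, Σy² = 283557.72, Σxy = 664.24
nΣxy − ΣxΣy = 3985.44 − 4033.72 = -48.28
nΣx² − (Σx)² = 10.26 − 9.61 = 0.65; nΣy² − (Σy)² = 1701346.32 − 1693121.44 = 8224.88
r = -48.28 / √(0.65 × 8224.88) = -48.28 / 73.1175 ≈ -0.6603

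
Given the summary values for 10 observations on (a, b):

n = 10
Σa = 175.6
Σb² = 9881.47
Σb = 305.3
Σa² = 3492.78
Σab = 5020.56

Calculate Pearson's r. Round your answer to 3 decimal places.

r = (nΣab − ΣaΣb) / √[(nΣa² − (Σa)²)(nΣb² − (Σb)²)]
Numerator: 10×5020.56 − 175.6×305.3 = -3405.08
Denominator: √[(34927.8 − 30835.36)(98814.7 − 93208.09)] = √[4092.44 × 5606.61] = 4790.0642
r = -3405.08 / 4790.0642 ≈ -0.711

-0.711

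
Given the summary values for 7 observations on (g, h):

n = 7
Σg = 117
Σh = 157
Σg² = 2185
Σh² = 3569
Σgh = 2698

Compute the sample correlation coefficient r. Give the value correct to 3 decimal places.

r = (nΣgh − ΣgΣh) / √[(nΣg² − (Σg)²)(nΣh² − (Σh)²)]
Numerator: 7×2698 − 117×157 = 517
Denominator: √[(15295 − 13689)(24983 − 24649)] = √[1606 × 334] = 732.3961
r = 517 / 732.3961 ≈ 0.706

0.706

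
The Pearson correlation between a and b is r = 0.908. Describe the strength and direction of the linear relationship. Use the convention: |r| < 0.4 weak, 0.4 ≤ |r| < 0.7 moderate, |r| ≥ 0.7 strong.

strong positive

r = 0.908 > 0 so the relationship is positive.
|r| = 0.908, which falls in the strong range.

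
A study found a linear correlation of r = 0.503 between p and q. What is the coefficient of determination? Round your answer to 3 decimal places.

0.253

r² = (0.503)² = 0.253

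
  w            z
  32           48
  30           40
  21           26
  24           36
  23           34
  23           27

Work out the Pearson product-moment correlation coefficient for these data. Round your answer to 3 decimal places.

0.924

n = 6, Σw = 153, Σz = 211, Σw² = 3999, Σz² = 7761, Σwz = 5549
nΣwz − ΣwΣz = 33294 − 32283 = 1011
nΣw² − (Σw)² = 23994 − 23409 = 585; nΣz² − (Σz)² = 46566 − 44521 = 2045
r = 1011 / √(585 × 2045) = 1011 / 1093.7664 ≈ 0.924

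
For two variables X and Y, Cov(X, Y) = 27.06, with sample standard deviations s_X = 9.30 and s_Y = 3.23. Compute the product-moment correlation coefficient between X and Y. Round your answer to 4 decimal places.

0.9008

r = Cov(X,Y) / (s_X · s_Y) = 27.06 / (9.30 × 3.23)
  = 27.06 / 30.0390 ≈ 0.9008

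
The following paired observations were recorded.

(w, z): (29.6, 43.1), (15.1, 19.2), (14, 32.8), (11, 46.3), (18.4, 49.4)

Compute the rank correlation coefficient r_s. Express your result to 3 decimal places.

0.100

Rank w: 5, 3, 2, 1, 4
Rank z: 3, 1, 2, 4, 5
d = rank(w) − rank(z): 2, 2, 0, -3, -1; Σd² = 18
ρ = 1 − 6Σd² / [n(n²−1)] = 1 − 6×18 / (5×24) = 1 − 108/120 ≈ 0.100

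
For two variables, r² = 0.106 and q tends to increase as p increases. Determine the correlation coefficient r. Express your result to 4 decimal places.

|r| = √0.106 = 0.3256
The association is positive, so r = 0.3256.

0.3256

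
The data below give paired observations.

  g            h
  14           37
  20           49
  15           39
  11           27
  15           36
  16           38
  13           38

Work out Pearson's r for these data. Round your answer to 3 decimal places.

n = 7, Σg = 104, Σh = 264, Σg² = 1592, Σh² = 10204, Σgh = 4022
nΣgh − ΣgΣh = 28154 − 27456 = 698
nΣg² − (Σg)² = 11144 − 10816 = 328; nΣh² − (Σh)² = 71428 − 69696 = 1732
r = 698 / √(328 × 1732) = 698 / 753.7214 ≈ 0.926

0.926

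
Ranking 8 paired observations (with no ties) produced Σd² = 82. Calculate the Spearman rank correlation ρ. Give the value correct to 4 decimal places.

0.0238

ρ = 1 − 6Σd² / [n(n²−1)] = 1 − 6×82 / (8×63)
  = 1 − 492/504 = 1 − 0.97619 ≈ 0.0238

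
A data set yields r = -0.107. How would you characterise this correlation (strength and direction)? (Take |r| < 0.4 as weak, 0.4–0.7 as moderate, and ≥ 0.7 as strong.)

r = -0.107 < 0 so the relationship is negative.
|r| = 0.107, which falls in the weak range.

weak negative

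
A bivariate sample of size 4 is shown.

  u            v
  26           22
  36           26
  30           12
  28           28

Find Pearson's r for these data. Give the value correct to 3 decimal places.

0.130

n = 4, Σu = 120, Σv = 88, Σu² = 3656, Σv² = 2088, Σuv = 2652
nΣuv − ΣuΣv = 10608 − 10560 = 48
nΣu² − (Σu)² = 14624 − 14400 = 224; nΣv² − (Σv)² = 8352 − 7744 = 608
r = 48 / √(224 × 608) = 48 / 369.0420 ≈ 0.130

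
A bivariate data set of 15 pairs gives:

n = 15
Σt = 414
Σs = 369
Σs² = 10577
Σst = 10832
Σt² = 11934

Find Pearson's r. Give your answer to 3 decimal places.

0.742

r = (nΣst − ΣsΣt) / √[(nΣs² − (Σs)²)(nΣt² − (Σt)²)]
Numerator: 15×10832 − 369×414 = 9714
Denominator: √[(158655 − 136161)(179010 − 171396)] = √[22494 × 7614] = 13086.9903
r = 9714 / 13086.9903 ≈ 0.742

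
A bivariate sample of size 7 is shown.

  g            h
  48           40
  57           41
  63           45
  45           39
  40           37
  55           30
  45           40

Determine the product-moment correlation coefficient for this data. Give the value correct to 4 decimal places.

0.2697

n = 7, Σg = 353, Σh = 272, Σg² = 18197, Σh² = 10696, Σgh = 13777
nΣgh − ΣgΣh = 96439 − 96016 = 423
nΣg² − (Σg)² = 127379 − 124609 = 2770; nΣh² − (Σh)² = 74872 − 73984 = 888
r = 423 / √(2770 × 888) = 423 / 1568.3622 ≈ 0.2697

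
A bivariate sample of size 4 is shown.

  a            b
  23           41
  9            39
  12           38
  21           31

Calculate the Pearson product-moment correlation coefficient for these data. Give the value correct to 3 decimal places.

-0.228

n = 4, Σa = 65, Σb = 149, Σa² = 1195, Σb² = 5607, Σab = 2401
nΣab − ΣaΣb = 9604 − 9685 = -81
nΣa² − (Σa)² = 4780 − 4225 = 555; nΣb² − (Σb)² = 22428 − 22201 = 227
r = -81 / √(555 × 227) = -81 / 354.9437 ≈ -0.228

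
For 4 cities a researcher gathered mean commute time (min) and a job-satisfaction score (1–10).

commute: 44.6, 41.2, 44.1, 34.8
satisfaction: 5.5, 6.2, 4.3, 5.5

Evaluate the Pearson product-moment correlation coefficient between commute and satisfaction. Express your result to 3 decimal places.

-0.327

n = 4, Σx = 164.7, Σy = 21.5, Σx² = 6842.45, Σy² = 117.43, Σxy = 881.77
nΣxy − ΣxΣy = 3527.08 − 3541.05 = -13.97
nΣx² − (Σx)² = 27369.8 − 27126.09 = 243.71; nΣy² − (Σy)² = 469.72 − 462.25 = 7.47
r = -13.97 / √(243.71 × 7.47) = -13.97 / 42.6675 ≈ -0.327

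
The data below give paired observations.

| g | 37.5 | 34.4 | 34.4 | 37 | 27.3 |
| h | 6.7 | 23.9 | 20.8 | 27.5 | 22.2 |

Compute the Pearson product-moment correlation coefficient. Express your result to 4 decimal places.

n = 5, Σg = 170.6, Σh = 101.1, Σg² = 5887.26, Σh² = 2297.83, Σgh = 3412.49
nΣgh − ΣgΣh = 17062.45 − 17247.66 = -185.21
nΣg² − (Σg)² = 29436.3 − 29104.36 = 331.94; nΣh² − (Σh)² = 11489.15 − 10221.21 = 1267.94
r = -185.21 / √(331.94 × 1267.94) = -185.21 / 648.7527 ≈ -0.2855

-0.2855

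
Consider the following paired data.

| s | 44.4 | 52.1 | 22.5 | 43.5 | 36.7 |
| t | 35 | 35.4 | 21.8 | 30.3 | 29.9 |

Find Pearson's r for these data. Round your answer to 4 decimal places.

0.9530

n = 5, Σs = 199.2, Σt = 152.4, Σs² = 8431.16, Σt² = 4765.5, Σst = 6304.22
nΣst − ΣsΣt = 31521.1 − 30358.08 = 1163.02
nΣs² − (Σs)² = 42155.8 − 39680.64 = 2475.16; nΣt² − (Σt)² = 23827.5 − 23225.76 = 601.74
r = 1163.02 / √(2475.16 × 601.74) = 1163.02 / 1220.4109 ≈ 0.9530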